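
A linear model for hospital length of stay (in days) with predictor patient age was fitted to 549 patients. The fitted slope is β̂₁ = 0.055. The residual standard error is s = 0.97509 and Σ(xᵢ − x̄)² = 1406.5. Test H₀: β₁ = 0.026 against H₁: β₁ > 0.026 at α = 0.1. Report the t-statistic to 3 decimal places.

SE(β̂₁) = s/√Sₓₓ = 0.97509/√1406.5 = 0.0260001.
t = (0.055 − 0.026) / 0.0260001 = 1.115.
df = n − 2 = 547.
One-sided p ≈ 0.1326, which is ≥ 0.1, so fail to reject H₀.
The data do not give significant evidence that the true slope on patient age exceeds 0.026 days per unit.

t = 1.115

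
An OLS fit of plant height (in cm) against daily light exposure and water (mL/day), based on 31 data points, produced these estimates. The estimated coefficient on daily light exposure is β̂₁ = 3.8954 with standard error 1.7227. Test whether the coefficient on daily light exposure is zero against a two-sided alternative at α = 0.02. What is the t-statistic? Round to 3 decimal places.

H₀: β₁ = 0 vs H₁: β₁ ≠ 0.
t = (β̂₁ − β₁⁰)/SE = 3.8954 / 1.7227 = 2.261.
df = n − k − 1 = 31 − 2 − 1 = 28.
Two-sided p ≈ 0.0317, which is ≥ 0.02, so fail to reject H₀.
The data do not give significant evidence of an association between daily light exposure and plant height, after adjusting for the other predictors.

t = 2.261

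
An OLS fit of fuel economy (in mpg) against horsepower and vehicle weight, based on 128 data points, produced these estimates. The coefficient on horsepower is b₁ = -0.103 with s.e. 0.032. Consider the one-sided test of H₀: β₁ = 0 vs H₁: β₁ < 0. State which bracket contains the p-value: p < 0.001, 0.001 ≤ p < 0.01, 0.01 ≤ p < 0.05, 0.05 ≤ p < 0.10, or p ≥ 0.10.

p < 0.001

t = -0.103 / 0.032 = -3.219.
df = n − k − 1 = 128 − 2 − 1 = 125.
One-sided p = P(T_{125} < t) ≈ 0.0008.
So p < 0.001.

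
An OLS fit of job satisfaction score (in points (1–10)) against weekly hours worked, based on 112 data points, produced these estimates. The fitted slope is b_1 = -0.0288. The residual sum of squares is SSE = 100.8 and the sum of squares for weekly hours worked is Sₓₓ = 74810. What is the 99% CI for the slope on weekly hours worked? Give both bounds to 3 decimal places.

MSE = SSE/(n − 2) = 100.8/110 = 0.916364.
SE(b_1) = √(MSE/Sₓₓ) = √(0.916364/74810) = 0.00349989.
df = n − 2 = 110.
t* = t_{0.005, 110} = 2.621265.
Margin = t* × SE = 2.621265 × 0.00349989 = 0.00917.
CI: -0.0288 ± 0.00917 → (-0.038, -0.020).
With 99% confidence, each one-unit increase in weekly hours worked is associated with a change of between -0.038 and -0.020 points (1–10) in job satisfaction score.

(-0.038, -0.020)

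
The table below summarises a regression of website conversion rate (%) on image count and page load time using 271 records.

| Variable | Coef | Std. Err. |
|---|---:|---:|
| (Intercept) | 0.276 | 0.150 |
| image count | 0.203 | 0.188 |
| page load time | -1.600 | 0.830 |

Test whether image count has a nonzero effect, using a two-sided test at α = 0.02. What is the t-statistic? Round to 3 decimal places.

t = 1.080

Read off: b = 0.203, SE = 0.188 for image count.
H₀: β₁ = 0 vs H₁: β₁ ≠ 0.
t = 0.203 / 0.188 = 1.080.
df = n − k − 1 = 271 − 2 − 1 = 268.
Two-sided p ≈ 0.2812, which is ≥ 0.02, so fail to reject H₀.
The data do not give significant evidence of an association between image count and website conversion rate, after adjusting for the other predictors.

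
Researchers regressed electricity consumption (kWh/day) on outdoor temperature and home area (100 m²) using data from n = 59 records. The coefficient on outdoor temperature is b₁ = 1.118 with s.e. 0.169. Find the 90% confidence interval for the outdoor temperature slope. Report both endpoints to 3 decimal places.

(0.835, 1.401)

df = n − k − 1 = 59 − 2 − 1 = 56.
t* = t_{0.05, 56} = 1.672522.
Margin = t* × SE = 1.672522 × 0.169 = 0.28266.
CI: 1.118 ± 0.28266 → (0.835, 1.401).
With 90% confidence, each one-unit increase in outdoor temperature is associated with a change of between 0.835 and 1.401 kWh/day in electricity consumption, holding the other predictors fixed.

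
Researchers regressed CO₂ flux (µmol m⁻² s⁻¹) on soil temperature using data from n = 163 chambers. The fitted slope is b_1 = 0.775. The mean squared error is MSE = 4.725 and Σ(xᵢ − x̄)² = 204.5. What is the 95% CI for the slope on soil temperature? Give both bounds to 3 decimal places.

SE(b_1) = √(MSE/Sₓₓ) = √(4.725/204.5) = 0.152004.
df = n − 2 = 161.
t* = t_{0.025, 161} = 1.974808.
Margin = t* × SE = 1.974808 × 0.152004 = 0.30018.
CI: 0.775 ± 0.30018 → (0.475, 1.075).
With 95% confidence, each one-unit increase in soil temperature is associated with a change of between 0.475 and 1.075 µmol m⁻² s⁻¹ in CO₂ flux.

(0.475, 1.075)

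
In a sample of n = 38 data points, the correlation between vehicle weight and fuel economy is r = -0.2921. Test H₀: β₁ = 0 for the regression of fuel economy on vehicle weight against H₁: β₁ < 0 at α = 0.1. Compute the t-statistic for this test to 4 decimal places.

t = r·√(n − 2)/√(1 − r²) = -0.2921·√36/√0.914678 = -1.8325.
df = n − 2 = 36.
One-sided p ≈ 0.0376, which is < 0.1, so reject H₀.
There is evidence of a linear association between vehicle weight and fuel economy.

t = -1.8325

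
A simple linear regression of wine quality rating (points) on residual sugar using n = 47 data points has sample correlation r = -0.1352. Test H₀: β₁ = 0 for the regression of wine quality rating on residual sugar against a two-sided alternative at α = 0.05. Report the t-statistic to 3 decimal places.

t = r·√(n − 2)/√(1 − r²) = -0.1352·√45/√0.981721 = -0.915.
df = n − 2 = 45.
Two-sided p ≈ 0.3649, which is ≥ 0.05, so fail to reject H₀.
The data do not give significant evidence of a linear association between residual sugar and wine quality rating.

t = -0.915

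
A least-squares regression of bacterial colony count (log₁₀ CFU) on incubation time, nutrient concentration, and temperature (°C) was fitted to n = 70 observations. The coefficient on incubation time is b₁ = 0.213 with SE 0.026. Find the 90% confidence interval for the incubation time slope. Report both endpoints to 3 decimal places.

(0.170, 0.256)

df = n − k − 1 = 70 − 3 − 1 = 66.
t* = t_{0.05, 66} = 1.668271.
Margin = t* × SE = 1.668271 × 0.026 = 0.04338.
CI: 0.213 ± 0.04338 → (0.170, 0.256).
With 90% confidence, each one-unit increase in incubation time is associated with a change of between 0.170 and 0.256 log₁₀ CFU in bacterial colony count, holding the other predictors fixed.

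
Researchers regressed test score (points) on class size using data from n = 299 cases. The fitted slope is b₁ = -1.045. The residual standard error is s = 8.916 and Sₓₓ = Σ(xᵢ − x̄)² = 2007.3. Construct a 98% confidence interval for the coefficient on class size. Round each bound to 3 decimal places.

(-1.510, -0.580)

SE(b₁) = s/√Sₓₓ = 8.916/√2007.3 = 0.199005.
df = n − 2 = 297.
t* = t_{0.01, 297} = 2.338969.
Margin = t* × SE = 2.338969 × 0.199005 = 0.46547.
CI: -1.045 ± 0.46547 → (-1.510, -0.580).
With 98% confidence, each one-unit increase in class size is associated with a change of between -1.510 and -0.580 points in test score.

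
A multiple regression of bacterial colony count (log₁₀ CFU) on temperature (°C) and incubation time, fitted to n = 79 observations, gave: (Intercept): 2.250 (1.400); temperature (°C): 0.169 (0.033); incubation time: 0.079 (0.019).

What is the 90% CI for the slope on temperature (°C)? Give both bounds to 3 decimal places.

(0.114, 0.224)

Read off: b = 0.169, SE = 0.033 for temperature (°C).
df = n − k − 1 = 79 − 2 − 1 = 76.
t* = t_{0.05, 76} = 1.665151.
Margin = t* × SE = 1.665151 × 0.033 = 0.05495.
CI: 0.169 ± 0.05495 → (0.114, 0.224).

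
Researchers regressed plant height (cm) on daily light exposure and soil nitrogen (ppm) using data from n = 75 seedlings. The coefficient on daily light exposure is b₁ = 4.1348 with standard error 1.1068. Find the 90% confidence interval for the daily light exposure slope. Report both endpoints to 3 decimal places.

(2.291, 5.979)

df = n − k − 1 = 75 − 2 − 1 = 72.
t* = t_{0.05, 72} = 1.666294.
Margin = t* × SE = 1.666294 × 1.1068 = 1.84425.
CI: 4.1348 ± 1.84425 → (2.291, 5.979).
With 90% confidence, each one-unit increase in daily light exposure is associated with a change of between 2.291 and 5.979 cm in plant height, holding the other predictors fixed.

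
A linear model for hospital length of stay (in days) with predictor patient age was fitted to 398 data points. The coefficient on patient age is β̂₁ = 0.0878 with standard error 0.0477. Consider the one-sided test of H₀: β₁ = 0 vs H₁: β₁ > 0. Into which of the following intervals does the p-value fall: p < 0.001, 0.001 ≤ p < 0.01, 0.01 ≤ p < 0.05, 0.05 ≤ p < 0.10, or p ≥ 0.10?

0.01 ≤ p < 0.05

t = 0.0878 / 0.0477 = 1.841.
df = n − 2 = 398 − 2 = 396.
One-sided p = P(T_{396} > t) ≈ 0.0332.
So 0.01 ≤ p < 0.05.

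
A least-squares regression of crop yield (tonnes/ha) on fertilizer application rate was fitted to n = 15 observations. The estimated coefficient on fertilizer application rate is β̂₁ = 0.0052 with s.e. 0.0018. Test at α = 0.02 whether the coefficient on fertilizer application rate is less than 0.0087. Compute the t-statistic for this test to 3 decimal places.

H₀: β₁ = 0.0087 vs H₁: β₁ < 0.0087.
t = (β̂₁ − β₁⁰)/SE = (0.0052 − 0.0087) / 0.0018 = -1.944.
df = n − 2 = 15 − 2 = 13.
One-sided p ≈ 0.0369, which is ≥ 0.02, so fail to reject H₀.
The data do not give significant evidence that the true slope on fertilizer application rate is below 0.0087 tonnes/ha per unit.

t = -1.944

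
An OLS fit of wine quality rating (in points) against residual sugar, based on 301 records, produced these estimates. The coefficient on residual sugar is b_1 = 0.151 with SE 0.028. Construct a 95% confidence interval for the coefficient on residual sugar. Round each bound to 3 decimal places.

df = n − 2 = 301 − 2 = 299.
t* = t_{0.025, 299} = 1.96793.
Margin = t* × SE = 1.96793 × 0.028 = 0.05510.
CI: 0.151 ± 0.05510 → (0.096, 0.206).
With 95% confidence, each one-unit increase in residual sugar is associated with a change of between 0.096 and 0.206 points in wine quality rating.

(0.096, 0.206)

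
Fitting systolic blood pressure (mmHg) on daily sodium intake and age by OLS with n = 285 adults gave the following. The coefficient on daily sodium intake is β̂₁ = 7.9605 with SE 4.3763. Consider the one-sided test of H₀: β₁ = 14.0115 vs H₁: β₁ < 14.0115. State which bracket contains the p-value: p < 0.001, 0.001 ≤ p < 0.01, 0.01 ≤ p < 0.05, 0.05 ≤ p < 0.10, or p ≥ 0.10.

0.05 ≤ p < 0.10

t = (7.9605 − 14.0115) / 4.3763 = -1.383.
df = n − k − 1 = 285 − 2 − 1 = 282.
One-sided p = P(T_{282} < t) ≈ 0.0839.
So 0.05 ≤ p < 0.10.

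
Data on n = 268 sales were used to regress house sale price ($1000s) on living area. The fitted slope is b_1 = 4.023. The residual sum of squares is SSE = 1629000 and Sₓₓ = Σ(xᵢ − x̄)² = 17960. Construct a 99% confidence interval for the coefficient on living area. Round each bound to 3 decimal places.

(2.508, 5.538)

MSE = SSE/(n − 2) = 1629000/266 = 6124.06.
SE(b_1) = √(MSE/Sₓₓ) = √(6124.06/17960) = 0.583938.
df = n − 2 = 266.
t* = t_{0.005, 266} = 2.594438.
Margin = t* × SE = 2.594438 × 0.583938 = 1.51499.
CI: 4.023 ± 1.51499 → (2.508, 5.538).
With 99% confidence, each one-unit increase in living area is associated with a change of between 2.508 and 5.538 $1000s in house sale price.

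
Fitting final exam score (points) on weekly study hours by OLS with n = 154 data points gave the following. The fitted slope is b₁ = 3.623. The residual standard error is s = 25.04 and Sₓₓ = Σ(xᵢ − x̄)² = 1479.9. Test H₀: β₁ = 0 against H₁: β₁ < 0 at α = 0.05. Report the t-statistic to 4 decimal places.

t = 5.5661

SE(b₁) = s/√Sₓₓ = 25.04/√1479.9 = 0.650906.
t = 3.623 / 0.650906 = 5.5661.
df = n − 2 = 152.
One-sided p ≈ 1.0000, which is ≥ 0.05, so fail to reject H₀.
The data do not give significant evidence that the true slope on weekly study hours is negative.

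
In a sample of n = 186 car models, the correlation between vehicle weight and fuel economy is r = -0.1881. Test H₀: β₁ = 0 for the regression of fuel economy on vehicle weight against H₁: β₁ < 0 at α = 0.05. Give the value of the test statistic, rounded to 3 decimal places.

t = r·√(n − 2)/√(1 − r²) = -0.1881·√184/√0.964618 = -2.598.
df = n − 2 = 184.
One-sided p ≈ 0.0051, which is < 0.05, so reject H₀.
There is evidence of a linear association between vehicle weight and fuel economy.

t = -2.598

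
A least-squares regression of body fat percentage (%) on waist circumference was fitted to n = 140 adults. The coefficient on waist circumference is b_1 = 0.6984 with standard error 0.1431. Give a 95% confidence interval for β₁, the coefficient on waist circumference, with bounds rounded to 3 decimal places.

df = n − 2 = 140 − 2 = 138.
t* = t_{0.025, 138} = 1.977304.
Margin = t* × SE = 1.977304 × 0.1431 = 0.28295.
CI: 0.6984 ± 0.28295 → (0.415, 0.981).
With 95% confidence, each one-unit increase in waist circumference is associated with a change of between 0.415 and 0.981 % in body fat percentage.

(0.415, 0.981)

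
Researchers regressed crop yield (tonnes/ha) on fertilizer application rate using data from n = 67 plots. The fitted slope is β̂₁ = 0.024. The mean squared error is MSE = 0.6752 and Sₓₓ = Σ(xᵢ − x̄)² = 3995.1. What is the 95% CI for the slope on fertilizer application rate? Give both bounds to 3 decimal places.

SE(β̂₁) = √(MSE/Sₓₓ) = √(0.6752/3995.1) = 0.0130003.
df = n − 2 = 65.
t* = t_{0.025, 65} = 1.997138.
Margin = t* × SE = 1.997138 × 0.0130003 = 0.02596.
CI: 0.024 ± 0.02596 → (-0.002, 0.050).
With 95% confidence, each one-unit increase in fertilizer application rate is associated with a change of between -0.002 and 0.050 tonnes/ha in crop yield.

(-0.002, 0.050)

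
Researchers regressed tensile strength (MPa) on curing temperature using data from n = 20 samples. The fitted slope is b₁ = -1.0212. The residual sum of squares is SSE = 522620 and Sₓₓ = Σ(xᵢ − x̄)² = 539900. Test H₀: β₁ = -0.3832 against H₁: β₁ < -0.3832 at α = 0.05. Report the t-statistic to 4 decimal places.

MSE = SSE/(n − 2) = 522620/18 = 29034.4.
SE(b₁) = √(MSE/Sₓₓ) = √(29034.4/539900) = 0.2319.
t = (-1.0212 − (-0.3832)) / 0.2319 = -2.7512.
df = n − 2 = 18.
One-sided p ≈ 0.0066, which is < 0.05, so reject H₀.
There is evidence that the true slope on curing temperature is below -0.3832 MPa per unit.

t = -2.7512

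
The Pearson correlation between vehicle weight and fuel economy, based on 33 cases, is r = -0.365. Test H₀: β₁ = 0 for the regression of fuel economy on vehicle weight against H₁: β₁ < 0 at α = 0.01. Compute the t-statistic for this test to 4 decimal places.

t = r·√(n − 2)/√(1 − r²) = -0.365·√31/√0.866775 = -2.1828.
df = n − 2 = 31.
One-sided p ≈ 0.0184, which is ≥ 0.01, so fail to reject H₀.
The data do not give significant evidence of a linear association between vehicle weight and fuel economy.

t = -2.1828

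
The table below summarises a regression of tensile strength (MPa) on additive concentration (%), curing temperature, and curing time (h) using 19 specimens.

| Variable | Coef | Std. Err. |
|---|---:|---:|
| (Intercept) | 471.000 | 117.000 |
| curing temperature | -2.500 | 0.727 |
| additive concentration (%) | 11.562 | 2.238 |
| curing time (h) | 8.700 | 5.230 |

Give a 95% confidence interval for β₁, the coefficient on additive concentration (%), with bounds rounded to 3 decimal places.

Read off: b = 11.562, SE = 2.238 for additive concentration (%).
df = n − k − 1 = 19 − 3 − 1 = 15.
t* = t_{0.025, 15} = 2.13145.
Margin = t* × SE = 2.13145 × 2.238 = 4.77018.
CI: 11.562 ± 4.77018 → (6.792, 16.332).

(6.792, 16.332)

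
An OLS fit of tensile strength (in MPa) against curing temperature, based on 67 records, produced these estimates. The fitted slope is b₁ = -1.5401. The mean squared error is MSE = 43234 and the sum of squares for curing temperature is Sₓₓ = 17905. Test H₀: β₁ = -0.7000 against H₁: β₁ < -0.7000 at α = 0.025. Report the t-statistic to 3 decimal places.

SE(b₁) = √(MSE/Sₓₓ) = √(43234/17905) = 1.55391.
t = (-1.5401 − (-0.7000)) / 1.55391 = -0.541.
df = n − 2 = 65.
One-sided p ≈ 0.2953, which is ≥ 0.025, so fail to reject H₀.
The data do not give significant evidence that the true slope on curing temperature is below -0.7000 MPa per unit.

t = -0.541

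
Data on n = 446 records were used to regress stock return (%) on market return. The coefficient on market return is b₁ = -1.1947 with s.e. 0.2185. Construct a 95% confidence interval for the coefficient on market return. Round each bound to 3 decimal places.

(-1.624, -0.765)

df = n − 2 = 446 − 2 = 444.
t* = t_{0.025, 444} = 1.965321.
Margin = t* × SE = 1.965321 × 0.2185 = 0.42942.
CI: -1.1947 ± 0.42942 → (-1.624, -0.765).
With 95% confidence, each one-unit increase in market return is associated with a change of between -1.624 and -0.765 % in stock return.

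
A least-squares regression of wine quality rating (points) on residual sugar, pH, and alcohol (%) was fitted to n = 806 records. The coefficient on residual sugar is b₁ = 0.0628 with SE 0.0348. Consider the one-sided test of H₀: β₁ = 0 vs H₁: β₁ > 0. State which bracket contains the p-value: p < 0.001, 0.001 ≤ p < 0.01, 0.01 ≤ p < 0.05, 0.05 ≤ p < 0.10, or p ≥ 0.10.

t = 0.0628 / 0.0348 = 1.805.
df = n − k − 1 = 806 − 3 − 1 = 802.
One-sided p = P(T_{802} > t) ≈ 0.0358.
So 0.01 ≤ p < 0.05.

0.01 ≤ p < 0.05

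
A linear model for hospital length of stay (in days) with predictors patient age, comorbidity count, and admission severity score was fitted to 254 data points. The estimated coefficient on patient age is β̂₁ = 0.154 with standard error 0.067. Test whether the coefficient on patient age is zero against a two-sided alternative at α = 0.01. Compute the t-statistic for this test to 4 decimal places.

H₀: β₁ = 0 vs H₁: β₁ ≠ 0.
t = (β̂₁ − β₁⁰)/SE = 0.154 / 0.067 = 2.2985.
df = n − k − 1 = 254 − 3 − 1 = 250.
Two-sided p ≈ 0.0224, which is ≥ 0.01, so fail to reject H₀.
The data do not give significant evidence of an association between patient age and hospital length of stay, after adjusting for the other predictors.

t = 2.2985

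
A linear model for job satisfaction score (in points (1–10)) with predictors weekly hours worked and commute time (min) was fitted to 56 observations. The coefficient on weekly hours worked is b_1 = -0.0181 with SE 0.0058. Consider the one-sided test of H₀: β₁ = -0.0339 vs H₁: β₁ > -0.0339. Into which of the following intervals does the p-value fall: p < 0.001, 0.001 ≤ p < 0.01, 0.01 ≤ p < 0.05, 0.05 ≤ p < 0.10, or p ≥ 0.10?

0.001 ≤ p < 0.01

t = (-0.0181 − (-0.0339)) / 0.0058 = 2.724.
df = n − k − 1 = 56 − 2 − 1 = 53.
One-sided p = P(T_{53} > t) ≈ 0.0044.
So 0.001 ≤ p < 0.01.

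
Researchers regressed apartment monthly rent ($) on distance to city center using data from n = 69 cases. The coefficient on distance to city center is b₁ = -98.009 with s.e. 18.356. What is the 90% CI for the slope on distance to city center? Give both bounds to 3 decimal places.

(-128.625, -67.393)

df = n − 2 = 69 − 2 = 67.
t* = t_{0.05, 67} = 1.667916.
Margin = t* × SE = 1.667916 × 18.356 = 30.61627.
CI: -98.009 ± 30.61627 → (-128.625, -67.393).
With 90% confidence, each one-unit increase in distance to city center is associated with a change of between -128.625 and -67.393 $ in apartment monthly rent.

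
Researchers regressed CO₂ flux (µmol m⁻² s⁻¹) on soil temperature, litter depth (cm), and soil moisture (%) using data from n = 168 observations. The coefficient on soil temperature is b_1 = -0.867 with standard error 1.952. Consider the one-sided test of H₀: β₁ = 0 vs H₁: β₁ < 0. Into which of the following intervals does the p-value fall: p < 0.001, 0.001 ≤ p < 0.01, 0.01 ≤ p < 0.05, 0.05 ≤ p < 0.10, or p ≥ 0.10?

p ≥ 0.10

t = -0.867 / 1.952 = -0.444.
df = n − k − 1 = 168 − 3 − 1 = 164.
One-sided p = P(T_{164} < t) ≈ 0.3288.
So p ≥ 0.10.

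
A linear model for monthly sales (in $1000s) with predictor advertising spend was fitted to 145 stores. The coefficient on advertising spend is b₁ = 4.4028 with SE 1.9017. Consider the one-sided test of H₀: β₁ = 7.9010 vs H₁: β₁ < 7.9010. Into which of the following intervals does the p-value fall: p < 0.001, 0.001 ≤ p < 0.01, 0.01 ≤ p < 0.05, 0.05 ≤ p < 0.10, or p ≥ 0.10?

0.01 ≤ p < 0.05

t = (4.4028 − 7.9010) / 1.9017 = -1.840.
df = n − 2 = 145 − 2 = 143.
One-sided p = P(T_{143} < t) ≈ 0.0340.
So 0.01 ≤ p < 0.05.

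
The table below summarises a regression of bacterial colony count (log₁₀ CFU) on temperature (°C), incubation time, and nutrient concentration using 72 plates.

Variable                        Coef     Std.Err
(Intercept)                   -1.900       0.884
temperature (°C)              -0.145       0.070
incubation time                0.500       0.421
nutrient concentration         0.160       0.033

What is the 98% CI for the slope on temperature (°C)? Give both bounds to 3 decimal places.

(-0.312, 0.022)

Read off: b = -0.145, SE = 0.070 for temperature (°C).
df = n − k − 1 = 72 − 3 − 1 = 68.
t* = t_{0.01, 68} = 2.382446.
Margin = t* × SE = 2.382446 × 0.070 = 0.16677.
CI: -0.145 ± 0.16677 → (-0.312, 0.022).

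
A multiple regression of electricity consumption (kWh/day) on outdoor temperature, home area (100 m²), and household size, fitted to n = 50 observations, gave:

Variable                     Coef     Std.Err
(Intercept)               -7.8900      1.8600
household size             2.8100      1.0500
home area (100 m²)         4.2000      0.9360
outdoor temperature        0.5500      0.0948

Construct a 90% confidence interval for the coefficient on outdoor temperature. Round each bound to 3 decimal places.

(0.391, 0.709)

Read off: b = 0.5500, SE = 0.0948 for outdoor temperature.
df = n − k − 1 = 50 − 3 − 1 = 46.
t* = t_{0.05, 46} = 1.67866.
Margin = t* × SE = 1.67866 × 0.0948 = 0.15914.
CI: 0.5500 ± 0.15914 → (0.391, 0.709).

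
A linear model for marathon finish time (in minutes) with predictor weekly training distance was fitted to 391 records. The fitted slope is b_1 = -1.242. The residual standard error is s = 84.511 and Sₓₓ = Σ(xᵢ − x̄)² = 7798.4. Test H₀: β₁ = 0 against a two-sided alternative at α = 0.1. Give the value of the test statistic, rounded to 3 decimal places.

SE(b_1) = s/√Sₓₓ = 84.511/√7798.4 = 0.956997.
t = -1.242 / 0.956997 = -1.298.
df = n − 2 = 389.
Two-sided p ≈ 0.1951, which is ≥ 0.1, so fail to reject H₀.
The data do not give significant evidence of an association between weekly training distance and marathon finish time.

t = -1.298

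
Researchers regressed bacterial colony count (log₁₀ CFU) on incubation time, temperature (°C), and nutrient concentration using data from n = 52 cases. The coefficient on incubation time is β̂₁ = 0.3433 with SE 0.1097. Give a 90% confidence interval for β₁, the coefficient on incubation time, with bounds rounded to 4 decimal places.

(0.1593, 0.5273)

df = n − k − 1 = 52 − 3 − 1 = 48.
t* = t_{0.05, 48} = 1.677224.
Margin = t* × SE = 1.677224 × 0.1097 = 0.183991.
CI: 0.3433 ± 0.183991 → (0.1593, 0.5273).
With 90% confidence, each one-unit increase in incubation time is associated with a change of between 0.1593 and 0.5273 log₁₀ CFU in bacterial colony count, holding the other predictors fixed.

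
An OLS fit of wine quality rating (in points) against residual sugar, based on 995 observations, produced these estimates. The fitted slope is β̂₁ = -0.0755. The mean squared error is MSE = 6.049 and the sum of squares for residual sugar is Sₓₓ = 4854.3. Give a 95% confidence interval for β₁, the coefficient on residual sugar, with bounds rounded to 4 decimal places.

SE(β̂₁) = √(MSE/Sₓₓ) = √(6.049/4854.3) = 0.0353003.
df = n − 2 = 993.
t* = t_{0.025, 993} = 1.962356.
Margin = t* × SE = 1.962356 × 0.0353003 = 0.069272.
CI: -0.0755 ± 0.069272 → (-0.1448, -0.0062).
With 95% confidence, each one-unit increase in residual sugar is associated with a change of between -0.1448 and -0.0062 points in wine quality rating.

(-0.1448, -0.0062)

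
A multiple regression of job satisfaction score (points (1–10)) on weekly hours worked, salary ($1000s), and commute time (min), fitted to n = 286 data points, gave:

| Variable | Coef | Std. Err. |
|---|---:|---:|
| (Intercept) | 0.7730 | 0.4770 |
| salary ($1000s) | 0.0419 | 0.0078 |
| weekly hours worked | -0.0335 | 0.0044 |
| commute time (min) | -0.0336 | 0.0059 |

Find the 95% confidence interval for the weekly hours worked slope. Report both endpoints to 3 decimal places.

Read off: b = -0.0335, SE = 0.0044 for weekly hours worked.
df = n − k − 1 = 286 − 3 − 1 = 282.
t* = t_{0.025, 282} = 1.968412.
Margin = t* × SE = 1.968412 × 0.0044 = 0.00866.
CI: -0.0335 ± 0.00866 → (-0.042, -0.025).

(-0.042, -0.025)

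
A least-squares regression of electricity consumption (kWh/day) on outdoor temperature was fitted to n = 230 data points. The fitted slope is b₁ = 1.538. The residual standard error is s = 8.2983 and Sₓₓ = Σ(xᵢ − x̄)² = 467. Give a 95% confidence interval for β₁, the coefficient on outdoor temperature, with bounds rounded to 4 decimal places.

(0.7814, 2.2946)

SE(b₁) = s/√Sₓₓ = 8.2983/√467 = 0.384.
df = n − 2 = 228.
t* = t_{0.025, 228} = 1.970423.
Margin = t* × SE = 1.970423 × 0.384 = 0.756642.
CI: 1.538 ± 0.756642 → (0.7814, 2.2946).
With 95% confidence, each one-unit increase in outdoor temperature is associated with a change of between 0.7814 and 2.2946 kWh/day in electricity consumption.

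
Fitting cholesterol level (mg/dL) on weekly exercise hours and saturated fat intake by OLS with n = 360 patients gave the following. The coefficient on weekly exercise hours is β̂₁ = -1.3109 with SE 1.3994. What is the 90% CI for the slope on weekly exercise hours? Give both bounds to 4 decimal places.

df = n − k − 1 = 360 − 2 − 1 = 357.
t* = t_{0.05, 357} = 1.649133.
Margin = t* × SE = 1.649133 × 1.3994 = 2.307797.
CI: -1.3109 ± 2.307797 → (-3.6187, 0.9969).
With 90% confidence, each one-unit increase in weekly exercise hours is associated with a change of between -3.6187 and 0.9969 mg/dL in cholesterol level, holding the other predictors fixed.

(-3.6187, 0.9969)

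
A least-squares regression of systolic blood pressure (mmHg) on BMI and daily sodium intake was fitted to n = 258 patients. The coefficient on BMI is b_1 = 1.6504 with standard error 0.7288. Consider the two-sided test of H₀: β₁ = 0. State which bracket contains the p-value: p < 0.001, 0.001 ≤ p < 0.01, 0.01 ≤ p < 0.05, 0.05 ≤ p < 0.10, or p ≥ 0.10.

t = 1.6504 / 0.7288 = 2.265.
df = n − k − 1 = 258 − 2 − 1 = 255.
Two-sided p = 2·P(T_{255} > |t|) ≈ 0.0244.
So 0.01 ≤ p < 0.05.

0.01 ≤ p < 0.05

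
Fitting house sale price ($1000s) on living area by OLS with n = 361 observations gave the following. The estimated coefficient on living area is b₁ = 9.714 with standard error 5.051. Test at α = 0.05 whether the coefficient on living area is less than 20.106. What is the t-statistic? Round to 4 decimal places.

t = -2.0574

H₀: β₁ = 20.106 vs H₁: β₁ < 20.106.
t = (b₁ − β₁⁰)/SE = (9.714 − 20.106) / 5.051 = -2.0574.
df = n − 2 = 361 − 2 = 359.
One-sided p ≈ 0.0202, which is < 0.05, so reject H₀.
There is evidence that the true slope on living area is below 20.106 $1000s per unit.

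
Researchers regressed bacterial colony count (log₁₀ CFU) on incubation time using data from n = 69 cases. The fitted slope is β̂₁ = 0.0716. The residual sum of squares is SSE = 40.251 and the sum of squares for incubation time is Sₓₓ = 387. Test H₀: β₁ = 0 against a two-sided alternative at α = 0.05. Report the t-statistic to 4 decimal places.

MSE = SSE/(n − 2) = 40.251/67 = 0.600761.
SE(β̂₁) = √(MSE/Sₓₓ) = √(0.600761/387) = 0.0393999.
t = 0.0716 / 0.0393999 = 1.8173.
df = n − 2 = 67.
Two-sided p ≈ 0.0736, which is ≥ 0.05, so fail to reject H₀.
The data do not give significant evidence of an association between incubation time and bacterial colony count.

t = 1.8173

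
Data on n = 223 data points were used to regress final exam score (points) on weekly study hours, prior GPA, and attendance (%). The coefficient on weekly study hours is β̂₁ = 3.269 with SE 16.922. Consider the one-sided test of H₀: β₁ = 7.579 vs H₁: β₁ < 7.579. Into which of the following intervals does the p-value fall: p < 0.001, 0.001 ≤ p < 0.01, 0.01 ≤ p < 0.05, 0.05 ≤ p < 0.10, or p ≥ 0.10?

p ≥ 0.10

t = (3.269 − 7.579) / 16.922 = -0.255.
df = n − k − 1 = 223 − 3 − 1 = 219.
One-sided p = P(T_{219} < t) ≈ 0.3996.
So p ≥ 0.10.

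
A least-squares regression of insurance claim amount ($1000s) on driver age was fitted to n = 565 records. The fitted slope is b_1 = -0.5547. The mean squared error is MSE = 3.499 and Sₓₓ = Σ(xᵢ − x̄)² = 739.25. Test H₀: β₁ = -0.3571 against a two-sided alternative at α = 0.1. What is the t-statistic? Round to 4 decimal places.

t = -2.8722

SE(b_1) = √(MSE/Sₓₓ) = √(3.499/739.25) = 0.0687981.
t = (-0.5547 − (-0.3571)) / 0.0687981 = -2.8722.
df = n − 2 = 563.
Two-sided p ≈ 0.0042, which is < 0.1, so reject H₀.
There is evidence that the true slope on driver age differs from -0.3571 $1000s per unit.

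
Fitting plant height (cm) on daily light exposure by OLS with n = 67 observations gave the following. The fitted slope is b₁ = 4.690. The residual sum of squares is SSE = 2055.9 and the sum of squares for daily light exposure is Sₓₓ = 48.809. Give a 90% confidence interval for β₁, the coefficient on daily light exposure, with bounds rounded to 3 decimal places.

(3.347, 6.033)

MSE = SSE/(n − 2) = 2055.9/65 = 31.6292.
SE(b₁) = √(MSE/Sₓₓ) = √(31.6292/48.809) = 0.804997.
df = n − 2 = 65.
t* = t_{0.05, 65} = 1.668636.
Margin = t* × SE = 1.668636 × 0.804997 = 1.34325.
CI: 4.690 ± 1.34325 → (3.347, 6.033).
With 90% confidence, each one-unit increase in daily light exposure is associated with a change of between 3.347 and 6.033 cm in plant height.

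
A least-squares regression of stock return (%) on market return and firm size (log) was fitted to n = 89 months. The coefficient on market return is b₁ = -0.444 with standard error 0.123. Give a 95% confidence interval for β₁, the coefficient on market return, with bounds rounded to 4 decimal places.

(-0.6885, -0.1995)

df = n − k − 1 = 89 − 2 − 1 = 86.
t* = t_{0.025, 86} = 1.987934.
Margin = t* × SE = 1.987934 × 0.123 = 0.244516.
CI: -0.444 ± 0.244516 → (-0.6885, -0.1995).
With 95% confidence, each one-unit increase in market return is associated with a change of between -0.6885 and -0.1995 % in stock return, holding the other predictors fixed.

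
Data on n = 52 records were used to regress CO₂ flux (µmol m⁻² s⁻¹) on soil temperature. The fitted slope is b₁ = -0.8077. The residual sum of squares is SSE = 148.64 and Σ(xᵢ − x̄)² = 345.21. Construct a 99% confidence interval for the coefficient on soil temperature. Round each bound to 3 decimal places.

MSE = SSE/(n − 2) = 148.64/50 = 2.9728.
SE(b₁) = √(MSE/Sₓₓ) = √(2.9728/345.21) = 0.0927985.
df = n − 2 = 50.
t* = t_{0.005, 50} = 2.677793.
Margin = t* × SE = 2.677793 × 0.0927985 = 0.24850.
CI: -0.8077 ± 0.24850 → (-1.056, -0.559).
With 99% confidence, each one-unit increase in soil temperature is associated with a change of between -1.056 and -0.559 µmol m⁻² s⁻¹ in CO₂ flux.

(-1.056, -0.559)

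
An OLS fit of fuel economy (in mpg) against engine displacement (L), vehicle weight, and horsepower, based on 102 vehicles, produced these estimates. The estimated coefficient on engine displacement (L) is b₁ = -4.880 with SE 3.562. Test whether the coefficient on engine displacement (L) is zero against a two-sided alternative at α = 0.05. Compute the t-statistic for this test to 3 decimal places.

H₀: β₁ = 0 vs H₁: β₁ ≠ 0.
t = (b₁ − β₁⁰)/SE = -4.880 / 3.562 = -1.370.
df = n − k − 1 = 102 − 3 − 1 = 98.
Two-sided p ≈ 0.1738, which is ≥ 0.05, so fail to reject H₀.
The data do not give significant evidence of an association between engine displacement (L) and fuel economy, after adjusting for the other predictors.

t = -1.370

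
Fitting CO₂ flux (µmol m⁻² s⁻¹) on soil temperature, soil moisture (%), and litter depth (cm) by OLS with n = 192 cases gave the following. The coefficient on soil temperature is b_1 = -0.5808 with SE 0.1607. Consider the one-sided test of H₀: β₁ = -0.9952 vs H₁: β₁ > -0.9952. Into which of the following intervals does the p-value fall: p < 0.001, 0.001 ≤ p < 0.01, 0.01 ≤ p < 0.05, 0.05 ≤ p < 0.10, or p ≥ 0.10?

t = (-0.5808 − (-0.9952)) / 0.1607 = 2.579.
df = n − k − 1 = 192 − 3 − 1 = 188.
One-sided p = P(T_{188} > t) ≈ 0.0053.
So 0.001 ≤ p < 0.01.

0.001 ≤ p < 0.01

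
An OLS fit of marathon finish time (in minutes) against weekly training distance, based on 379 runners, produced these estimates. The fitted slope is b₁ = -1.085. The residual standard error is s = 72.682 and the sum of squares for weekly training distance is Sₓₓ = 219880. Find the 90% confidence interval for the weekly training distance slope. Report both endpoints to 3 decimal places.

(-1.341, -0.829)

SE(b₁) = s/√Sₓₓ = 72.682/√219880 = 0.155001.
df = n − 2 = 377.
t* = t_{0.05, 377} = 1.648905.
Margin = t* × SE = 1.648905 × 0.155001 = 0.25558.
CI: -1.085 ± 0.25558 → (-1.341, -0.829).
With 90% confidence, each one-unit increase in weekly training distance is associated with a change of between -1.341 and -0.829 minutes in marathon finish time.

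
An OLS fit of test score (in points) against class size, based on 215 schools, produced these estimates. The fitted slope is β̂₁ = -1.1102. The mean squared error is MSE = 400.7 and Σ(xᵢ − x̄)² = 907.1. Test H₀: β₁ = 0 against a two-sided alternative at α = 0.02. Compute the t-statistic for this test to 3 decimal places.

t = -1.670

SE(β̂₁) = √(MSE/Sₓₓ) = √(400.7/907.1) = 0.664633.
t = -1.1102 / 0.664633 = -1.670.
df = n − 2 = 213.
Two-sided p ≈ 0.0963, which is ≥ 0.02, so fail to reject H₀.
The data do not give significant evidence of an association between class size and test score.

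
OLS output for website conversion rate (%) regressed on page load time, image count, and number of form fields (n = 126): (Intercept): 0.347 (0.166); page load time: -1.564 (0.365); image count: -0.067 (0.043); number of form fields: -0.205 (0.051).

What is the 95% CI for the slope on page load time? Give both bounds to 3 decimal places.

(-2.287, -0.841)

Read off: b = -1.564, SE = 0.365 for page load time.
df = n − k − 1 = 126 − 3 − 1 = 122.
t* = t_{0.025, 122} = 1.9796.
Margin = t* × SE = 1.9796 × 0.365 = 0.72255.
CI: -1.564 ± 0.72255 → (-2.287, -0.841).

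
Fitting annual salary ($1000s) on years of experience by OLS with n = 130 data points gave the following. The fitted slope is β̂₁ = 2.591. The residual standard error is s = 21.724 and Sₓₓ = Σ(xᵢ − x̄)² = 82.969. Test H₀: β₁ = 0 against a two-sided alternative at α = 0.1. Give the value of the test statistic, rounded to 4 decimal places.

t = 1.0864

SE(β̂₁) = s/√Sₓₓ = 21.724/√82.969 = 2.38496.
t = 2.591 / 2.38496 = 1.0864.
df = n − 2 = 128.
Two-sided p ≈ 0.2793, which is ≥ 0.1, so fail to reject H₀.
The data do not give significant evidence of an association between years of experience and annual salary.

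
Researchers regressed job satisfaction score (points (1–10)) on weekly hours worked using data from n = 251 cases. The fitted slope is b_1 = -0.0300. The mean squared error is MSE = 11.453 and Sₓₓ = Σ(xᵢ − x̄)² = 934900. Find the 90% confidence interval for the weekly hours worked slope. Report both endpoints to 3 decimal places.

SE(b_1) = √(MSE/Sₓₓ) = √(11.453/934900) = 0.00350007.
df = n − 2 = 249.
t* = t_{0.05, 249} = 1.650996.
Margin = t* × SE = 1.650996 × 0.00350007 = 0.00578.
CI: -0.0300 ± 0.00578 → (-0.036, -0.024).
With 90% confidence, each one-unit increase in weekly hours worked is associated with a change of between -0.036 and -0.024 points (1–10) in job satisfaction score.

(-0.036, -0.024)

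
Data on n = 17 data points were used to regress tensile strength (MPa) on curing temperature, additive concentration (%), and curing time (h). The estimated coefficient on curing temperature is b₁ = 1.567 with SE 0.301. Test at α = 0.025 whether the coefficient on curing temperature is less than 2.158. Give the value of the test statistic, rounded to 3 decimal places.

H₀: β₁ = 2.158 vs H₁: β₁ < 2.158.
t = (b₁ − β₁⁰)/SE = (1.567 − 2.158) / 0.301 = -1.963.
df = n − k − 1 = 17 − 3 − 1 = 13.
One-sided p ≈ 0.0357, which is ≥ 0.025, so fail to reject H₀.
The data do not give significant evidence that the true slope on curing temperature is below 2.158 MPa per unit, holding the other predictors fixed.

t = -1.963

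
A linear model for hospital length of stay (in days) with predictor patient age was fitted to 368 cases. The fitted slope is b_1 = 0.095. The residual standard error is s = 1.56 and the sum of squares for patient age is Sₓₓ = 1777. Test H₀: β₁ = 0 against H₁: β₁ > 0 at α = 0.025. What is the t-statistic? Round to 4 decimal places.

SE(b_1) = s/√Sₓₓ = 1.56/√1777 = 0.0370067.
t = 0.095 / 0.0370067 = 2.5671.
df = n − 2 = 366.
One-sided p ≈ 0.0053, which is < 0.025, so reject H₀.
There is evidence that the true slope on patient age is positive.

t = 2.5671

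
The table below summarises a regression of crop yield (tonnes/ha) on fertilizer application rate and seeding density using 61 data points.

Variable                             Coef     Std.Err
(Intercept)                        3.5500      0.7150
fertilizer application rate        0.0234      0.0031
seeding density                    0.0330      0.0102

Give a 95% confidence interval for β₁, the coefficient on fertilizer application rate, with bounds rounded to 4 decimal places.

(0.0172, 0.0296)

Read off: b = 0.0234, SE = 0.0031 for fertilizer application rate.
df = n − k − 1 = 61 − 2 − 1 = 58.
t* = t_{0.025, 58} = 2.001717.
Margin = t* × SE = 2.001717 × 0.0031 = 0.006205.
CI: 0.0234 ± 0.006205 → (0.0172, 0.0296).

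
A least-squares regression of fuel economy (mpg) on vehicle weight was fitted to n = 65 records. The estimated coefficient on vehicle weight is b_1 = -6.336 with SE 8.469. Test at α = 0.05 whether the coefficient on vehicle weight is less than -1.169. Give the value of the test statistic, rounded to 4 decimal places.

t = -0.6101

H₀: β₁ = -1.169 vs H₁: β₁ < -1.169.
t = (b_1 − β₁⁰)/SE = (-6.336 − (-1.169)) / 8.469 = -0.6101.
df = n − 2 = 65 − 2 = 63.
One-sided p ≈ 0.2720, which is ≥ 0.05, so fail to reject H₀.
The data do not give significant evidence that the true slope on vehicle weight is below -1.169 mpg per unit.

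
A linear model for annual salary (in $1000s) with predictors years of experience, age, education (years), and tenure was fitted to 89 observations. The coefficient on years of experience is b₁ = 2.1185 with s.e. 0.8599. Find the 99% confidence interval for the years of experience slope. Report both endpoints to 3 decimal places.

df = n − k − 1 = 89 − 4 − 1 = 84.
t* = t_{0.005, 84} = 2.635632.
Margin = t* × SE = 2.635632 × 0.8599 = 2.26638.
CI: 2.1185 ± 2.26638 → (-0.148, 4.385).
With 99% confidence, each one-unit increase in years of experience is associated with a change of between -0.148 and 4.385 $1000s in annual salary, holding the other predictors fixed.

(-0.148, 4.385)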